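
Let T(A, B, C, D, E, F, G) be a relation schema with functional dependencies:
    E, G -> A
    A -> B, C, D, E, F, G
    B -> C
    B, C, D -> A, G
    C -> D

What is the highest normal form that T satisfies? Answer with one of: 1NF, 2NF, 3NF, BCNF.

Candidate keys: {A}, {B}, {E, G}. Prime attributes: {A, B, E, G}.
For C -> D we have {C}⁺ = {C, D}; {C} is not a superkey, so BCNF fails.
C -> D has non-prime {D} on the right and a non-superkey on the left, so 3NF fails.
No proper subset of a key has a non-prime attribute in its closure, so there is no partial dependency; 2NF holds.

2NF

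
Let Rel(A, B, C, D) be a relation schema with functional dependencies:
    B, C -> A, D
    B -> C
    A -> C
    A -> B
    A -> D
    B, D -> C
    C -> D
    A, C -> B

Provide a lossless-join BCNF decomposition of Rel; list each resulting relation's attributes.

{A, B, C}; {C, D}

Candidate keys of the original relation: {A}, {B}.
In {A, B, C, D}, {C} is not a superkey ({C}⁺ restricted to this set is {C, D}), so split on C -> D into {C, D} and {A, B, C}.
{C, D} has no BCNF violation.
{A, B, C} has no BCNF violation.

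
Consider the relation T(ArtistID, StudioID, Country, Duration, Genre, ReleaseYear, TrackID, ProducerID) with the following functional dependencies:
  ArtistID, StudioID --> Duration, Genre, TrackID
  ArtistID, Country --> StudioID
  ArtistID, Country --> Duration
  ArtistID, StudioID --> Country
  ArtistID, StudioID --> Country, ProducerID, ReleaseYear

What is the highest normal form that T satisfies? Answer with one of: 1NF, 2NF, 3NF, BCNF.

Candidate keys: {ArtistID, Country}, {ArtistID, StudioID}. Prime attributes: {ArtistID, Country, StudioID}.
The left-hand side of every FD is a superkey, so BCNF is satisfied.

BCNF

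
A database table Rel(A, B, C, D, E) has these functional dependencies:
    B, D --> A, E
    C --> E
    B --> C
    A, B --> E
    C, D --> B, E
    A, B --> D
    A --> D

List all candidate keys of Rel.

{A, B}⁺ = {A, B, C, D, E}, which is every attribute, so {A, B} is a candidate key.
{A, C}⁺ = {A, B, C, D, E}, which is every attribute, so {A, C} is a candidate key.
{B, D}⁺ = {A, B, C, D, E}, which is every attribute, so {B, D} is a candidate key.
{C, D}⁺ = {A, B, C, D, E}, which is every attribute, so {C, D} is a candidate key.
Any other superkey properly contains one of these, so there are no further candidate keys.

{A, B}, {A, C}, {B, D}, {C, D}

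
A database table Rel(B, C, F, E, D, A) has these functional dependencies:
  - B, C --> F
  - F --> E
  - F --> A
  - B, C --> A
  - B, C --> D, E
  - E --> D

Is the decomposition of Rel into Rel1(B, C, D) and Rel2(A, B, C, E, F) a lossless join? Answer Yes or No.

Common attributes: {B, C}; their closure is {A, B, C, D, E, F}.
This includes all of Rel1, so the common attributes are a superkey of Rel1 — the join is lossless.

Yes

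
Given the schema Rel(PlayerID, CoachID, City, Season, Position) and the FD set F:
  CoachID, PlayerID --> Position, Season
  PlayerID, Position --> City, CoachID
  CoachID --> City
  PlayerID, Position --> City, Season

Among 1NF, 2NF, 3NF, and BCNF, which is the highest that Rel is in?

1NF

Candidate keys: {CoachID, PlayerID}, {PlayerID, Position}. Prime attributes: {CoachID, PlayerID, Position}.
CoachID --> City breaks BCNF: {CoachID}⁺ = {City, CoachID}, so {CoachID} is not a superkey.
Because {City} is non-prime and the left side of CoachID --> City is not a superkey, the relation is not in 3NF.
{CoachID} is a proper subset of the key {CoachID, PlayerID}, and {CoachID}⁺ contains the non-prime attribute {City} — a partial dependency, so 2NF is violated.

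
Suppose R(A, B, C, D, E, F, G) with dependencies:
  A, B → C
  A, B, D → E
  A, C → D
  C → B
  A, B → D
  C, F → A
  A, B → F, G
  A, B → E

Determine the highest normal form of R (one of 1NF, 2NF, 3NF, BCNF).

Candidate keys: {A, B}, {A, C}, {C, F}. Prime attributes: {A, B, C, F}.
C → B: {C}⁺ = {B, C}, which is not all of the attributes, so the left side is not a superkey — BCNF is violated.
Since {B} ⊆ prime attributes and every other non-superkey FD also has a prime right side, the schema is in 3NF.

3NF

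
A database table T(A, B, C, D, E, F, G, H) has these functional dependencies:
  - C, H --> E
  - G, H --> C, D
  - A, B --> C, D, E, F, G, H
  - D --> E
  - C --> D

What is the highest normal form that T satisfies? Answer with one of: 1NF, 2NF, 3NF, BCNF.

2NF

Candidate key: {A, B}. Prime attributes: {A, B}.
For C, H --> E we have {C, H}⁺ = {C, D, E, H}; {C, H} is not a superkey, so BCNF fails.
C, H --> E has non-prime {E} on the right and a non-superkey on the left, so 3NF fails.
No proper subset of a key has a non-prime attribute in its closure, so there is no partial dependency; 2NF holds.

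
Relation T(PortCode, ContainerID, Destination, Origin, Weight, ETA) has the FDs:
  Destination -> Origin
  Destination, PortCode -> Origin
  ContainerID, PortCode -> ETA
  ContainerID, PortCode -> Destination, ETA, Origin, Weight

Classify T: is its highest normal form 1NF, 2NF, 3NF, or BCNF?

2NF

Candidate key: {ContainerID, PortCode}. Prime attributes: {ContainerID, PortCode}.
Destination -> Origin: {Destination}⁺ = {Destination, Origin}, which is not all of the attributes, so the left side is not a superkey — BCNF is violated.
Destination -> Origin has non-prime {Origin} on the right and a non-superkey on the left, so 3NF fails.
Checking every proper subset of each key, none determines a non-prime attribute — 2NF is satisfied.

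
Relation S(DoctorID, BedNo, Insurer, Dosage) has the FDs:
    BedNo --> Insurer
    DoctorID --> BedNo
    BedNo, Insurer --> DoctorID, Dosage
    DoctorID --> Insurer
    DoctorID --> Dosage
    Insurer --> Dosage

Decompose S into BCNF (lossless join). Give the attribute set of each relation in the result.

Candidate keys of the original relation: {BedNo}, {DoctorID}.
In {BedNo, DoctorID, Dosage, Insurer}, {Insurer} is not a superkey ({Insurer}⁺ restricted to this set is {Dosage, Insurer}), so split on Insurer --> Dosage into {Dosage, Insurer} and {BedNo, DoctorID, Insurer}.
{Dosage, Insurer} is in BCNF.
{BedNo, DoctorID, Insurer} is in BCNF.

{BedNo, DoctorID, Insurer}; {Dosage, Insurer}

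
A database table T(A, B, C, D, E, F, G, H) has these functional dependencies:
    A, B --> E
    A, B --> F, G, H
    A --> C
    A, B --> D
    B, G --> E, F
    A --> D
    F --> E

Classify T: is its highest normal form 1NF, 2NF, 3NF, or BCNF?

Candidate key: {A, B}. Prime attributes: {A, B}.
For A --> C we have {A}⁺ = {A, C, D}; {A} is not a superkey, so BCNF fails.
A --> C has non-prime {C} on the right and a non-superkey on the left, so 3NF fails.
The proper key subset {A} of {A, B} determines non-prime {C, D}, so the relation is not even in 2NF.

1NF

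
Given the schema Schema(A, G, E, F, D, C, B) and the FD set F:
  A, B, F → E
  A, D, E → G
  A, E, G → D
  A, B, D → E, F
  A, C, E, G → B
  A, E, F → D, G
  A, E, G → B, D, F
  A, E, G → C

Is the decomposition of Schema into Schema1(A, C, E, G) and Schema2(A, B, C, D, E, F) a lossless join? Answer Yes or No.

The shared attributes are {A, C, E} and {A, C, E}⁺ = {A, C, E}.
Neither Schema1 nor Schema2 is contained in that closure, so the decomposition is lossy.

No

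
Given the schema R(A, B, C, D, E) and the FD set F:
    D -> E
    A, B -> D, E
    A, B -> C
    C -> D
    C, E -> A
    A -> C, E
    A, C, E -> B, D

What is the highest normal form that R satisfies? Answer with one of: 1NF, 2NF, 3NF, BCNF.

2NF

Candidate keys: {A}, {C}. Prime attributes: {A, C}.
For D -> E we have {D}⁺ = {D, E}; {D} is not a superkey, so BCNF fails.
D -> E has non-prime {E} on the right and a non-superkey on the left, so 3NF fails.
With only single-attribute keys there can be no partial dependency, so 2NF holds.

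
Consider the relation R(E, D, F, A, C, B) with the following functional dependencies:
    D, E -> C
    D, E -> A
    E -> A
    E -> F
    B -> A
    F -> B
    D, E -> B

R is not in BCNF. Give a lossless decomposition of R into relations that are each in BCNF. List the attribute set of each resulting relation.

{A, B}; {B, F}; {C, D, E}; {E, F}

Candidate key of the original relation: {D, E}.
In {A, B, C, D, E, F}, {E} is not a superkey ({E}⁺ restricted to this set is {A, B, E, F}), so split on E -> A, B, F into {A, B, E, F} and {C, D, E}.
In {A, B, E, F}, {B} is not a superkey ({B}⁺ restricted to this set is {A, B}), so split on B -> A into {A, B} and {B, E, F}.
{A, B} is in BCNF.
In {B, E, F}, {F} is not a superkey ({F}⁺ restricted to this set is {B, F}), so split on F -> B into {B, F} and {E, F}.
{B, F} is in BCNF.
{E, F} is in BCNF.
{C, D, E} is in BCNF.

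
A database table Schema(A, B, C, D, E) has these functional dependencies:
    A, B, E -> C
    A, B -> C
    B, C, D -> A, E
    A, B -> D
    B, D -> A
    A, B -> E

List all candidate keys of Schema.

No FD produces {B}, so it must be in every candidate key.
Closure of {A, B} is {A, B, C, D, E}, the whole schema; {A, B} is a candidate key.
Closure of {B, D} is {A, B, C, D, E}, the whole schema; {B, D} is a candidate key.
Any other superkey properly contains one of these, so there are no further candidate keys.

{A, B}, {B, D}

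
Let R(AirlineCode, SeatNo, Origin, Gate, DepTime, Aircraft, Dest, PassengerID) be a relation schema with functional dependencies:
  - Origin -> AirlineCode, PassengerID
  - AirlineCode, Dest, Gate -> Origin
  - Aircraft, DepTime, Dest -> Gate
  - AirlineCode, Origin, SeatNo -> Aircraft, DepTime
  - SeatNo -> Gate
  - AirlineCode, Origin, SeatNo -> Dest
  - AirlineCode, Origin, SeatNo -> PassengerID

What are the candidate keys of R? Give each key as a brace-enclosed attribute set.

{AirlineCode, Dest, SeatNo}, {Origin, SeatNo}

No FD produces {SeatNo}, so it must be in every candidate key.
{Origin, SeatNo}⁺ = {Aircraft, AirlineCode, DepTime, Dest, Gate, Origin, PassengerID, SeatNo}, which is every attribute, so {Origin, SeatNo} is a candidate key.
{AirlineCode, Dest, SeatNo}⁺ = {Aircraft, AirlineCode, DepTime, Dest, Gate, Origin, PassengerID, SeatNo}, which is every attribute, so {AirlineCode, Dest, SeatNo} is a candidate key.
Any other superkey properly contains one of these, so there are no further candidate keys.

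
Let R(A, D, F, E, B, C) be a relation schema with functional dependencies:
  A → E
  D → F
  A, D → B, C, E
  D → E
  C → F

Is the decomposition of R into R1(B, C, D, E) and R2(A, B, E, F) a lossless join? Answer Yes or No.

No

R1 ∩ R2 = {B, E}; its closure under F is {B, E}.
R1 ⊄ {B, E} and R2 ⊄ {B, E}, so the split is lossy.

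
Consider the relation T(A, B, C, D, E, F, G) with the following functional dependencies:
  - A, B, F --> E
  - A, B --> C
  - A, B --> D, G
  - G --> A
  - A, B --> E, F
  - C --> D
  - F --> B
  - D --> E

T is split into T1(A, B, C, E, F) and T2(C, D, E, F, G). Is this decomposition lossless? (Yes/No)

No

The shared attributes are {C, E, F} and {C, E, F}⁺ = {B, C, D, E, F}.
T1 ⊄ {B, C, D, E, F} and T2 ⊄ {B, C, D, E, F}, so the split is lossy.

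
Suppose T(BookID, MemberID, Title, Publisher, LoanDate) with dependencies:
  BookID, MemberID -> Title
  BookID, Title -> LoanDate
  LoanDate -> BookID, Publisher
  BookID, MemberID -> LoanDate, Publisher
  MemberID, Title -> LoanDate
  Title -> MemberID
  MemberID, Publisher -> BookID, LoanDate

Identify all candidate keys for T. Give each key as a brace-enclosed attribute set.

{BookID, MemberID}, {LoanDate, MemberID}, {MemberID, Publisher}, {Title}

{Title}⁺ = {BookID, LoanDate, MemberID, Publisher, Title} — all of the relation — so {Title} is a candidate key.
{BookID, MemberID}⁺ = {BookID, LoanDate, MemberID, Publisher, Title} — all of the relation — so {BookID, MemberID} is a candidate key.
{LoanDate, MemberID}⁺ = {BookID, LoanDate, MemberID, Publisher, Title} — all of the relation — so {LoanDate, MemberID} is a candidate key.
{MemberID, Publisher}⁺ = {BookID, LoanDate, MemberID, Publisher, Title} — all of the relation — so {MemberID, Publisher} is a candidate key.
Any other superkey properly contains one of these, so there are no further candidate keys.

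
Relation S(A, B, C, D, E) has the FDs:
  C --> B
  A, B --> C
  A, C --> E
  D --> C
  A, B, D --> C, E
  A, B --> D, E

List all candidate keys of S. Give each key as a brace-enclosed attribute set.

{A, B}, {A, C}, {A, D}

{A} never appears on the right of any FD, so every key must include it.
{A, B} is a candidate key since {A, B}⁺ = {A, B, C, D, E} covers every attribute.
{A, C} is a candidate key since {A, C}⁺ = {A, B, C, D, E} covers every attribute.
{A, D} is a candidate key since {A, D}⁺ = {A, B, C, D, E} covers every attribute.
No proper subset of any of these is a key, and no other minimal superkey exists.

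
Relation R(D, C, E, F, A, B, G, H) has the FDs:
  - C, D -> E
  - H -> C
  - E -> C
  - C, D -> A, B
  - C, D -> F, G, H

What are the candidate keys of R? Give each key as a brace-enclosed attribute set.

{C, D}, {D, E}, {D, H}

No FD produces {D}, so it must be in every candidate key.
{C, D} is a candidate key since {C, D}⁺ = {A, B, C, D, E, F, G, H} covers every attribute.
{D, E} is a candidate key since {D, E}⁺ = {A, B, C, D, E, F, G, H} covers every attribute.
{D, H} is a candidate key since {D, H}⁺ = {A, B, C, D, E, F, G, H} covers every attribute.
These are minimal and exhaustive — every other superkey contains one of them.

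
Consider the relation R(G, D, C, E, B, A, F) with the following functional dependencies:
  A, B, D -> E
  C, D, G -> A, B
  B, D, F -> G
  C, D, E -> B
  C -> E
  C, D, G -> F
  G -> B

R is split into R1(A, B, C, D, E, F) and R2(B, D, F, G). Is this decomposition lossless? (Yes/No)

The shared attributes are {B, D, F} and {B, D, F}⁺ = {B, D, F, G}.
Since R2 ⊆ {B, D, F, G}, the intersection is a superkey of R2; the decomposition is lossless.

Yes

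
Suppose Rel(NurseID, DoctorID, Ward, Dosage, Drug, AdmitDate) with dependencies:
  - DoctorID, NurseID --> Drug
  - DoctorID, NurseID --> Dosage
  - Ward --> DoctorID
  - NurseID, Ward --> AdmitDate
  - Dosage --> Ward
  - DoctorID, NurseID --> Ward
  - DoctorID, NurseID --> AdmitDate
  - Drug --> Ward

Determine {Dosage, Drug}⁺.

Start with {Dosage, Drug}.
Dosage --> Ward applies; add {Ward} → now {Dosage, Drug, Ward}.
Ward --> DoctorID applies; add {DoctorID} → now {DoctorID, Dosage, Drug, Ward}.
No further FD applies.

{DoctorID, Dosage, Drug, Ward}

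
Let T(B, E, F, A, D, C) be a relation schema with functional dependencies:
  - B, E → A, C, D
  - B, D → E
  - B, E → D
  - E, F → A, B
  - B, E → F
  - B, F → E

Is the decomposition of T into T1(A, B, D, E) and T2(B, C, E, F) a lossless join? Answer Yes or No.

T1 ∩ T2 = {B, E}; its closure under F is {A, B, C, D, E, F}.
This includes all of T1, so the common attributes are a superkey of T1 — the join is lossless.

Yes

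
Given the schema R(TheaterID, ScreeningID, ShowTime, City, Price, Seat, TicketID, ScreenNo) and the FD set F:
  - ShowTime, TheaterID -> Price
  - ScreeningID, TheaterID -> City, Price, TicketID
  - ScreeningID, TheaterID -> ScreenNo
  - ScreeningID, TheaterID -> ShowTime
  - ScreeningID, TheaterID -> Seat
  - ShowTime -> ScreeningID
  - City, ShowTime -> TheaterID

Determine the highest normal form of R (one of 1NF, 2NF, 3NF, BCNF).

Candidate keys: {City, ShowTime}, {ScreeningID, TheaterID}, {ShowTime, TheaterID}. Prime attributes: {City, ScreeningID, ShowTime, TheaterID}.
ShowTime -> ScreeningID: {ShowTime}⁺ = {ScreeningID, ShowTime}, which is not all of the attributes, so the left side is not a superkey — BCNF is violated.
But every attribute on its right side ({ScreeningID}) is prime, and the same holds for every other non-superkey FD, so 3NF still holds.

3NF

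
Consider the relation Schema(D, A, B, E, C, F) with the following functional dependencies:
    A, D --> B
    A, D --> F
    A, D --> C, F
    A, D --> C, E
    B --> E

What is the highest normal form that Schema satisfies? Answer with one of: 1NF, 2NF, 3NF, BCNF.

Candidate key: {A, D}. Prime attributes: {A, D}.
B --> E breaks BCNF: {B}⁺ = {B, E}, so {B} is not a superkey.
B --> E determines the non-prime attribute {E} from a non-superkey — 3NF is violated.
No proper subset of a key has a non-prime attribute in its closure, so there is no partial dependency; 2NF holds.

2NF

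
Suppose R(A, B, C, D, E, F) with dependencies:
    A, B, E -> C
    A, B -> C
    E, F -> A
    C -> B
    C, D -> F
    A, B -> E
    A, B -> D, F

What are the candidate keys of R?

{A, B}⁺ = {A, B, C, D, E, F} — all of the relation — so {A, B} is a candidate key.
{A, C}⁺ = {A, B, C, D, E, F} — all of the relation — so {A, C} is a candidate key.
{B, E, F}⁺ = {A, B, C, D, E, F} — all of the relation — so {B, E, F} is a candidate key.
{C, D, E}⁺ = {A, B, C, D, E, F} — all of the relation — so {C, D, E} is a candidate key.
{C, E, F}⁺ = {A, B, C, D, E, F} — all of the relation — so {C, E, F} is a candidate key.
No proper subset of any of these is a key, and no other minimal superkey exists.

{A, B}, {A, C}, {B, E, F}, {C, D, E}, {C, E, F}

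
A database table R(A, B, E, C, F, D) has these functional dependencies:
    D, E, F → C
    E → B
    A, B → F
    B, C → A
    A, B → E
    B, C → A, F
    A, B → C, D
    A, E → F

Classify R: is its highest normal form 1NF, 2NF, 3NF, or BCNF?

3NF

Candidate keys: {A, B}, {A, E}, {B, C}, {C, E}, {D, E, F}. Prime attributes: {A, B, C, D, E, F}.
For E → B we have {E}⁺ = {B, E}; {E} is not a superkey, so BCNF fails.
Since {B} ⊆ prime attributes and every other non-superkey FD also has a prime right side, the schema is in 3NF.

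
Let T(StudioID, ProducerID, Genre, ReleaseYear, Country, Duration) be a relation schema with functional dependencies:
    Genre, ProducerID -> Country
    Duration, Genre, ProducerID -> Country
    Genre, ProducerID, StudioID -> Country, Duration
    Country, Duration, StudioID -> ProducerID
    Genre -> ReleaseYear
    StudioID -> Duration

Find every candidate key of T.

{Genre, StudioID} never appear on the right of any FD, so every key must include all of them.
Closure of {Country, Genre, StudioID} is {Country, Duration, Genre, ProducerID, ReleaseYear, StudioID}, the whole schema; {Country, Genre, StudioID} is a candidate key.
Closure of {Genre, ProducerID, StudioID} is {Country, Duration, Genre, ProducerID, ReleaseYear, StudioID}, the whole schema; {Genre, ProducerID, StudioID} is a candidate key.
These are minimal and exhaustive — every other superkey contains one of them.

{Country, Genre, StudioID}, {Genre, ProducerID, StudioID}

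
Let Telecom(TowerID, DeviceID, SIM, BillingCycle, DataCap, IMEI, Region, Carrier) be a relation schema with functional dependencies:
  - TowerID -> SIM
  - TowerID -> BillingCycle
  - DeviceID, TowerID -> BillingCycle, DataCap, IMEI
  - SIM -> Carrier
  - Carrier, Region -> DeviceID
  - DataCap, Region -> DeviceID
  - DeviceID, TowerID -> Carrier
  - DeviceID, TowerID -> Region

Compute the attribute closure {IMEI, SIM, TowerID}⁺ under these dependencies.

Start with {IMEI, SIM, TowerID}.
TowerID -> BillingCycle applies; add {BillingCycle} → now {BillingCycle, IMEI, SIM, TowerID}.
SIM -> Carrier applies; add {Carrier} → now {BillingCycle, Carrier, IMEI, SIM, TowerID}.
No further FD applies.

{BillingCycle, Carrier, IMEI, SIM, TowerID}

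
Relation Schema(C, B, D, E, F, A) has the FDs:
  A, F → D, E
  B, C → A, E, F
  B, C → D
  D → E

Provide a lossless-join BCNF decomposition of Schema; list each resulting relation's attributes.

Candidate key of the original relation: {B, C}.
{A, B, C, D, E, F}: {A, F} determines {A, D, E, F} here but is not a superkey — split on A, F → D, E, giving {A, D, E, F} and {A, B, C, F}.
{A, D, E, F}: {D} determines {D, E} here but is not a superkey — split on D → E, giving {D, E} and {A, D, F}.
{D, E}: every determinant is a superkey — BCNF.
{A, D, F}: every determinant is a superkey — BCNF.
{A, B, C, F}: every determinant is a superkey — BCNF.

{A, B, C, F}; {A, D, F}; {D, E}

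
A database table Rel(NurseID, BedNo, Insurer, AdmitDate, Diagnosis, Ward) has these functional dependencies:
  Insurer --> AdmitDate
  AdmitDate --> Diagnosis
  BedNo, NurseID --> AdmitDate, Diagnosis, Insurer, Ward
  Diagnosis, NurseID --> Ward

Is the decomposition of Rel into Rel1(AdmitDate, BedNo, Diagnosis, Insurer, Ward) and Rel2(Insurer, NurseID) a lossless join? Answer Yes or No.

No

Common attributes: {Insurer}; their closure is {AdmitDate, Diagnosis, Insurer}.
Rel1 ⊄ {AdmitDate, Diagnosis, Insurer} and Rel2 ⊄ {AdmitDate, Diagnosis, Insurer}, so the split is lossy.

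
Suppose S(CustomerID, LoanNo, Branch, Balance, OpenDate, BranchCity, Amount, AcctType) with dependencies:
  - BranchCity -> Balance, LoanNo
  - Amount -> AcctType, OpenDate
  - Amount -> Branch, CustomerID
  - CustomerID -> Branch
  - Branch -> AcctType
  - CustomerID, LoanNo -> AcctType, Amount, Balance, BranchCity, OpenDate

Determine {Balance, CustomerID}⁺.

{AcctType, Balance, Branch, CustomerID}

Start with {Balance, CustomerID}.
CustomerID -> Branch applies; add {Branch} → now {Balance, Branch, CustomerID}.
Branch -> AcctType applies; add {AcctType} → now {AcctType, Balance, Branch, CustomerID}.
No further FD applies.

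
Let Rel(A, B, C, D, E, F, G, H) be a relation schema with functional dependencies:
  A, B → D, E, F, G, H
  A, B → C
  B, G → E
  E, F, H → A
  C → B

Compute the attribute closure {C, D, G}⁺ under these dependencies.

Start with {C, D, G}.
C → B applies; add {B} → now {B, C, D, G}.
B, G → E applies; add {E} → now {B, C, D, E, G}.
No further FD applies.

{B, C, D, E, G}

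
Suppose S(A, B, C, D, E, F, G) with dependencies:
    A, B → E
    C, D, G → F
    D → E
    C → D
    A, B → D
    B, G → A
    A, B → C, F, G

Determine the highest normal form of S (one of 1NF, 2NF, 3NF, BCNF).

2NF

Candidate keys: {A, B}, {B, G}. Prime attributes: {A, B, G}.
C, D, G → F breaks BCNF: {C, D, G}⁺ = {C, D, E, F, G}, so {C, D, G} is not a superkey.
C, D, G → F has non-prime {F} on the right and a non-superkey on the left, so 3NF fails.
No proper subset of a key has a non-prime attribute in its closure, so there is no partial dependency; 2NF holds.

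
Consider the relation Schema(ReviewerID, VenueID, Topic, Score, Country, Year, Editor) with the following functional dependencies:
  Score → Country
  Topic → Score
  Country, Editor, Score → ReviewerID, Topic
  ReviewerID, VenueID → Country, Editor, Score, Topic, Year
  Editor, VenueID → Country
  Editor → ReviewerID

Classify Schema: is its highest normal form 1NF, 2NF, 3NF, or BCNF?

Candidate keys: {Editor, VenueID}, {ReviewerID, VenueID}. Prime attributes: {Editor, ReviewerID, VenueID}.
For Score → Country we have {Score}⁺ = {Country, Score}; {Score} is not a superkey, so BCNF fails.
Score → Country determines the non-prime attribute {Country} from a non-superkey — 3NF is violated.
No proper subset of a key has a non-prime attribute in its closure, so there is no partial dependency; 2NF holds.

2NF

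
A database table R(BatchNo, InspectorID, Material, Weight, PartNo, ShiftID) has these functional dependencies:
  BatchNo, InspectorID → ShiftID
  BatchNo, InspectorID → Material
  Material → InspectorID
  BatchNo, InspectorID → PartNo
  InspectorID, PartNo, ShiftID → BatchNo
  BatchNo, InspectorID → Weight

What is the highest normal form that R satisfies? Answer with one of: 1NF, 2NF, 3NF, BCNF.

3NF

Candidate keys: {BatchNo, InspectorID}, {BatchNo, Material}, {InspectorID, PartNo, ShiftID}, {Material, PartNo, ShiftID}. Prime attributes: {BatchNo, InspectorID, Material, PartNo, ShiftID}.
Material → InspectorID: {Material}⁺ = {InspectorID, Material}, which is not all of the attributes, so the left side is not a superkey — BCNF is violated.
Its right-hand attributes {InspectorID} are all prime, as are those of every other non-superkey FD — the relation is in 3NF.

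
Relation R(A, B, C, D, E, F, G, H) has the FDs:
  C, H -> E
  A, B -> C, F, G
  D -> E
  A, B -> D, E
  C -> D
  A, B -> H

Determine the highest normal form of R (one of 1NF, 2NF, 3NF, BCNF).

2NF

Candidate key: {A, B}. Prime attributes: {A, B}.
C, H -> E: {C, H}⁺ = {C, D, E, H}, which is not all of the attributes, so the left side is not a superkey — BCNF is violated.
Because {E} is non-prime and the left side of C, H -> E is not a superkey, the relation is not in 3NF.
No proper subset of a key has a non-prime attribute in its closure, so there is no partial dependency; 2NF holds.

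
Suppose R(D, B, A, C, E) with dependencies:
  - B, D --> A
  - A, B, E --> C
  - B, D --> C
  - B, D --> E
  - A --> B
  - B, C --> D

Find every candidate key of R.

{A, C} is a candidate key since {A, C}⁺ = {A, B, C, D, E} covers every attribute.
{A, D} is a candidate key since {A, D}⁺ = {A, B, C, D, E} covers every attribute.
{A, E} is a candidate key since {A, E}⁺ = {A, B, C, D, E} covers every attribute.
{B, C} is a candidate key since {B, C}⁺ = {A, B, C, D, E} covers every attribute.
{B, D} is a candidate key since {B, D}⁺ = {A, B, C, D, E} covers every attribute.
These are minimal and exhaustive — every other superkey contains one of them.

{A, C}, {A, D}, {A, E}, {B, C}, {B, D}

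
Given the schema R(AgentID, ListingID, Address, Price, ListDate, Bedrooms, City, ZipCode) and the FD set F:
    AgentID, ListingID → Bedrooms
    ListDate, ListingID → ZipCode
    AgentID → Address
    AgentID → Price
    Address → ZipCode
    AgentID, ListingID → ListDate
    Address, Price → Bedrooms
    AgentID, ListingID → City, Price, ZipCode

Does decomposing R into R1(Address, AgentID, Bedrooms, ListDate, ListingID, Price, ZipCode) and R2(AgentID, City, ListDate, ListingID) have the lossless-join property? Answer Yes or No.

Yes

The shared attributes are {AgentID, ListDate, ListingID} and {AgentID, ListDate, ListingID}⁺ = {Address, AgentID, Bedrooms, City, ListDate, ListingID, Price, ZipCode}.
R1 is contained in that closure, so R1 ∩ R2 → R1 holds and the join is lossless.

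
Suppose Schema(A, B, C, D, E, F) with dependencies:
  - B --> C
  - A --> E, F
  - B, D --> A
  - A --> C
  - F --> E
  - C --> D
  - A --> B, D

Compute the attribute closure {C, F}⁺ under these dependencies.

{C, D, E, F}

Start with {C, F}.
F --> E applies; add {E} → now {C, E, F}.
C --> D applies; add {D} → now {C, D, E, F}.
No further FD applies.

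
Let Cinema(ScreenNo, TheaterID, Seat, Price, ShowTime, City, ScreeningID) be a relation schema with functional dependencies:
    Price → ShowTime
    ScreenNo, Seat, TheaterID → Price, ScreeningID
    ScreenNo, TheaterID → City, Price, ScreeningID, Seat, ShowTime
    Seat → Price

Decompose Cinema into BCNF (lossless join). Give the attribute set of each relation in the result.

{City, ScreenNo, ScreeningID, Seat, TheaterID}; {Price, Seat}; {Price, ShowTime}

Candidate key of the original relation: {ScreenNo, TheaterID}.
{City, Price, ScreenNo, ScreeningID, Seat, ShowTime, TheaterID}: {Price} determines {Price, ShowTime} here but is not a superkey — split on Price → ShowTime, giving {Price, ShowTime} and {City, Price, ScreenNo, ScreeningID, Seat, TheaterID}.
{Price, ShowTime} is in BCNF.
{City, Price, ScreenNo, ScreeningID, Seat, TheaterID}: {Seat} determines {Price, Seat} here but is not a superkey — split on Seat → Price, giving {Price, Seat} and {City, ScreenNo, ScreeningID, Seat, TheaterID}.
{Price, Seat} is in BCNF.
{City, ScreenNo, ScreeningID, Seat, TheaterID} is in BCNF.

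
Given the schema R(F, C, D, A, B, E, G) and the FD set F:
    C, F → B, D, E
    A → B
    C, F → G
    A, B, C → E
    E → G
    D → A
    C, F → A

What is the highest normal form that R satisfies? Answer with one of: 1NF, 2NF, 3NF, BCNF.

2NF

Candidate key: {C, F}. Prime attributes: {C, F}.
A → B breaks BCNF: {A}⁺ = {A, B}, so {A} is not a superkey.
Because {B} is non-prime and the left side of A → B is not a superkey, the relation is not in 3NF.
No non-prime attribute depends on a proper subset of any candidate key, so 2NF holds.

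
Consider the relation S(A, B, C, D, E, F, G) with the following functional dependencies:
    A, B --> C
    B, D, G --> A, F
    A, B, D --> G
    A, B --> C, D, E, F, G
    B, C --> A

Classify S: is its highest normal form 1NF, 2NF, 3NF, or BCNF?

Candidate keys: {A, B}, {B, C}, {B, D, G}. Prime attributes: {A, B, C, D, G}.
The left-hand side of every FD is a superkey, so BCNF is satisfied.

BCNF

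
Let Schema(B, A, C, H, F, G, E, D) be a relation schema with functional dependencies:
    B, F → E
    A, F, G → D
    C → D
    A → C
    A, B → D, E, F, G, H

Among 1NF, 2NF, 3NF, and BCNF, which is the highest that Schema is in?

Candidate key: {A, B}. Prime attributes: {A, B}.
For B, F → E we have {B, F}⁺ = {B, E, F}; {B, F} is not a superkey, so BCNF fails.
Because {E} is non-prime and the left side of B, F → E is not a superkey, the relation is not in 3NF.
The proper key subset {A} of {A, B} determines non-prime {C, D}, so the relation is not even in 2NF.

1NF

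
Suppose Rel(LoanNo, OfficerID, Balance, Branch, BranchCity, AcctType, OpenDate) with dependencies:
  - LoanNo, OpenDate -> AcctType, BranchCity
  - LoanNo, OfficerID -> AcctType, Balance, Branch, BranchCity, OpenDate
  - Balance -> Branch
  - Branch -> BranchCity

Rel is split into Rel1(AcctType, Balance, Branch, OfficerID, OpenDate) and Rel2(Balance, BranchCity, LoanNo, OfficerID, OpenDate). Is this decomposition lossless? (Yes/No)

Rel1 ∩ Rel2 = {Balance, OfficerID, OpenDate}; its closure under F is {Balance, Branch, BranchCity, OfficerID, OpenDate}.
Neither Rel1 nor Rel2 is contained in that closure, so the decomposition is lossy.

No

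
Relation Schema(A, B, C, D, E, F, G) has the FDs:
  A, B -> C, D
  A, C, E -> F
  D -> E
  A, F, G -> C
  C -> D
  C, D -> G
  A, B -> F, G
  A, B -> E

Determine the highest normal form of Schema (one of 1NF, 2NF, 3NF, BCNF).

2NF

Candidate key: {A, B}. Prime attributes: {A, B}.
A, C, E -> F breaks BCNF: {A, C, E}⁺ = {A, C, D, E, F, G}, so {A, C, E} is not a superkey.
A, C, E -> F has non-prime {F} on the right and a non-superkey on the left, so 3NF fails.
No proper subset of a key has a non-prime attribute in its closure, so there is no partial dependency; 2NF holds.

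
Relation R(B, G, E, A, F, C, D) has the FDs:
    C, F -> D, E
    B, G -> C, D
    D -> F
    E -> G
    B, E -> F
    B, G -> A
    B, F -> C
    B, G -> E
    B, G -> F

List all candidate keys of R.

{B, D}, {B, E}, {B, F}, {B, G}

No FD produces {B}, so it must be in every candidate key.
{B, D}⁺ = {A, B, C, D, E, F, G}, which is every attribute, so {B, D} is a candidate key.
{B, E}⁺ = {A, B, C, D, E, F, G}, which is every attribute, so {B, E} is a candidate key.
{B, F}⁺ = {A, B, C, D, E, F, G}, which is every attribute, so {B, F} is a candidate key.
{B, G}⁺ = {A, B, C, D, E, F, G}, which is every attribute, so {B, G} is a candidate key.
Any other superkey properly contains one of these, so there are no further candidate keys.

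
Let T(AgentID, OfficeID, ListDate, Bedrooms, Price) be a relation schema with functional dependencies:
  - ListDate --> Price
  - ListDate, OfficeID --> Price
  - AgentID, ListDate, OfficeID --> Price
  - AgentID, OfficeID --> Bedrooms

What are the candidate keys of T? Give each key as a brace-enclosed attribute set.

{AgentID, ListDate, OfficeID} never appear on the right of any FD, so every key must include all of them.
Closure of {AgentID, ListDate, OfficeID} is {AgentID, Bedrooms, ListDate, OfficeID, Price}, the whole schema; {AgentID, ListDate, OfficeID} is a candidate key.
No smaller or unrelated set reaches every attribute, so there are no other keys.

{AgentID, ListDate, OfficeID}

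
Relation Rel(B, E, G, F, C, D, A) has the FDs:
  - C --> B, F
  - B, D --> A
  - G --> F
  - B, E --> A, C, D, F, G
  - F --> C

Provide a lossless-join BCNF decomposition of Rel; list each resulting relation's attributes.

{A, D, G}; {B, C, F}; {C, G}; {D, E, G}

Candidate keys of the original relation: {B, E}, {C, E}, {E, F}, {E, G}.
In {A, B, C, D, E, F, G}, {C} is not a superkey ({C}⁺ restricted to this set is {B, C, F}), so split on C --> B, F into {B, C, F} and {A, C, D, E, G}.
{B, C, F} is in BCNF.
In {A, C, D, E, G}, {G} is not a superkey ({G}⁺ restricted to this set is {C, G}), so split on G --> C into {C, G} and {A, D, E, G}.
{C, G} is in BCNF.
In {A, D, E, G}, {D, G} is not a superkey ({D, G}⁺ restricted to this set is {A, D, G}), so split on D, G --> A into {A, D, G} and {D, E, G}.
{A, D, G} is in BCNF.
{D, E, G} is in BCNF.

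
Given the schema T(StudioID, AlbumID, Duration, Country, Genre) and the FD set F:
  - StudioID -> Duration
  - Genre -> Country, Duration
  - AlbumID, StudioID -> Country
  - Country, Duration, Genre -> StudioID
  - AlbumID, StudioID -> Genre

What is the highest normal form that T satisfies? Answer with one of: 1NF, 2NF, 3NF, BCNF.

Candidate keys: {AlbumID, Genre}, {AlbumID, StudioID}. Prime attributes: {AlbumID, Genre, StudioID}.
StudioID -> Duration breaks BCNF: {StudioID}⁺ = {Duration, StudioID}, so {StudioID} is not a superkey.
StudioID -> Duration determines the non-prime attribute {Duration} from a non-superkey — 3NF is violated.
Since {Genre} ⊂ {AlbumID, Genre} and {Genre}⁺ ⊇ {Country, Duration} with {Country, Duration} non-prime, there is a partial dependency; 2NF fails.

1NF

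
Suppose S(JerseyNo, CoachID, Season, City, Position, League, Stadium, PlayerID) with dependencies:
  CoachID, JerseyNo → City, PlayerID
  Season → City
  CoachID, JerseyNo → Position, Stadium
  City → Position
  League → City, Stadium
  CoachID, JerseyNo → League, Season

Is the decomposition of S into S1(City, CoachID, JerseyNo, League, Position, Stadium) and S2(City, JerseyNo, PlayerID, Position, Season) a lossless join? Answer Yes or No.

No

S1 ∩ S2 = {City, JerseyNo, Position}; its closure under F is {City, JerseyNo, Position}.
Neither S1 nor S2 is contained in that closure, so the decomposition is lossy.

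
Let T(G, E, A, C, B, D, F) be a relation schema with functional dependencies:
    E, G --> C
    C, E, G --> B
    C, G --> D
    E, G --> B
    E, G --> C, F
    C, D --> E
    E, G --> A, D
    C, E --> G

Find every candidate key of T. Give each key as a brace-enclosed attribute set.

{C, D}, {C, E}, {C, G}, {E, G}

{C, D}⁺ = {A, B, C, D, E, F, G}, which is every attribute, so {C, D} is a candidate key.
{C, E}⁺ = {A, B, C, D, E, F, G}, which is every attribute, so {C, E} is a candidate key.
{C, G}⁺ = {A, B, C, D, E, F, G}, which is every attribute, so {C, G} is a candidate key.
{E, G}⁺ = {A, B, C, D, E, F, G}, which is every attribute, so {E, G} is a candidate key.
These are minimal and exhaustive — every other superkey contains one of them.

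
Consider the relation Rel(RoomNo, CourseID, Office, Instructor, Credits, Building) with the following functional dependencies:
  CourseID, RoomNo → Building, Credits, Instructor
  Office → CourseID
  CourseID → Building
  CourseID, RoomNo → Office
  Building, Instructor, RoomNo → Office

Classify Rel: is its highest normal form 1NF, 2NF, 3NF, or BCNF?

3NF

Candidate keys: {Building, Instructor, RoomNo}, {CourseID, RoomNo}, {Office, RoomNo}. Prime attributes: {Building, CourseID, Instructor, Office, RoomNo}.
For Office → CourseID we have {Office}⁺ = {Building, CourseID, Office}; {Office} is not a superkey, so BCNF fails.
Since {CourseID} ⊆ prime attributes and every other non-superkey FD also has a prime right side, the schema is in 3NF.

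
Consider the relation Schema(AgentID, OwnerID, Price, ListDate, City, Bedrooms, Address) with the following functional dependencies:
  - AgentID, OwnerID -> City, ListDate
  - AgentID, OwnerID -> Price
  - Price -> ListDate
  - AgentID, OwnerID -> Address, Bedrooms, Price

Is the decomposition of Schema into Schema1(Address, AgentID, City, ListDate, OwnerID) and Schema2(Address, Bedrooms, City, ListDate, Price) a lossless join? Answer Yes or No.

No

Common attributes: {Address, City, ListDate}; their closure is {Address, City, ListDate}.
Schema1 ⊄ {Address, City, ListDate} and Schema2 ⊄ {Address, City, ListDate}, so the split is lossy.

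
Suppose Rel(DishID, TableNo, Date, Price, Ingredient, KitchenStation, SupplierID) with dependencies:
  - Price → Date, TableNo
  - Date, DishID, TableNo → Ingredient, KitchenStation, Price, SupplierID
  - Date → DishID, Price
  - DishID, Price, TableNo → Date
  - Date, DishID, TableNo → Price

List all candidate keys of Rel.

{Date}⁺ = {Date, DishID, Ingredient, KitchenStation, Price, SupplierID, TableNo}, which is every attribute, so {Date} is a candidate key.
{Price}⁺ = {Date, DishID, Ingredient, KitchenStation, Price, SupplierID, TableNo}, which is every attribute, so {Price} is a candidate key.
No proper subset of any of these is a key, and no other minimal superkey exists.

{Date}, {Price}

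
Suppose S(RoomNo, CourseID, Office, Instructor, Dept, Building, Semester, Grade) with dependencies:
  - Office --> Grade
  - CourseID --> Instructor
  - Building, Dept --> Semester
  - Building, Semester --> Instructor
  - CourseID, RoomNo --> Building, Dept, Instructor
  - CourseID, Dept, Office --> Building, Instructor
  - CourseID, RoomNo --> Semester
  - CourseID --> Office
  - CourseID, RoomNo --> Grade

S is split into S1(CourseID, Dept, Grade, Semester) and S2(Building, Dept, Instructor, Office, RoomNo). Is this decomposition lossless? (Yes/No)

The shared attributes are {Dept} and {Dept}⁺ = {Dept}.
The closure covers neither S1 nor S2 entirely; the join is not lossless.

No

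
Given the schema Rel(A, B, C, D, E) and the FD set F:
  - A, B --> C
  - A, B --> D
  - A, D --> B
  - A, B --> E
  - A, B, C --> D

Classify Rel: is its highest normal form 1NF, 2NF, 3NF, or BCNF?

BCNF

Candidate keys: {A, B}, {A, D}. Prime attributes: {A, B, D}.
Each dependency's left side is a superkey — BCNF holds.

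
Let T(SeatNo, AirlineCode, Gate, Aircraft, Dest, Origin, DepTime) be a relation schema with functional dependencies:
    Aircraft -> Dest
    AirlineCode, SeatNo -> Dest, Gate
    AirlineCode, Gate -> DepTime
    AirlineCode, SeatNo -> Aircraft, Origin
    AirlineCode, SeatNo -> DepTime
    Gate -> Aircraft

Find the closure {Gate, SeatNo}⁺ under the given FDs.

Start with {Gate, SeatNo}.
Gate -> Aircraft applies; add {Aircraft} → now {Aircraft, Gate, SeatNo}.
Aircraft -> Dest applies; add {Dest} → now {Aircraft, Dest, Gate, SeatNo}.
No further FD applies.

{Aircraft, Dest, Gate, SeatNo}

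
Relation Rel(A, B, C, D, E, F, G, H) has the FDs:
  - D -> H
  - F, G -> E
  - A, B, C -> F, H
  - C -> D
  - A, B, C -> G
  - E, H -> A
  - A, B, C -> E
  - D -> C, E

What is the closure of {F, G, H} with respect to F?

{A, E, F, G, H}

Start with {F, G, H}.
F, G -> E applies; add {E} → now {E, F, G, H}.
E, H -> A applies; add {A} → now {A, E, F, G, H}.
No further FD applies.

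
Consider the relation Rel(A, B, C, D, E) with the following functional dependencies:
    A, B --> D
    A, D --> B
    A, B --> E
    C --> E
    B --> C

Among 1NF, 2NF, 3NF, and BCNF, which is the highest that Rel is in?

Candidate keys: {A, B}, {A, D}. Prime attributes: {A, B, D}.
C --> E: {C}⁺ = {C, E}, which is not all of the attributes, so the left side is not a superkey — BCNF is violated.
C --> E has non-prime {E} on the right and a non-superkey on the left, so 3NF fails.
Since {B} ⊂ {A, B} and {B}⁺ ⊇ {C, E} with {C, E} non-prime, there is a partial dependency; 2NF fails.

1NF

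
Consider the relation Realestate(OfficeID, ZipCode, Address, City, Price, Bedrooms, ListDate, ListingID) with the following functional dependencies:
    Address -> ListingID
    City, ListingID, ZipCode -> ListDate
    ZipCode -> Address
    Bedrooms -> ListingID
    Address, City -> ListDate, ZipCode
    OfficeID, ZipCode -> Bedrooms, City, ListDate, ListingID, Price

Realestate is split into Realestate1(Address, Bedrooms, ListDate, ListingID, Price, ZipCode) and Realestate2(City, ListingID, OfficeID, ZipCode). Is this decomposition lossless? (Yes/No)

No

Common attributes: {ListingID, ZipCode}; their closure is {Address, ListingID, ZipCode}.
Realestate1 ⊄ {Address, ListingID, ZipCode} and Realestate2 ⊄ {Address, ListingID, ZipCode}, so the split is lossy.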